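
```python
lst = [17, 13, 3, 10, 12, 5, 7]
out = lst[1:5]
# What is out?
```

lst has length 7. The slice lst[1:5] selects indices [1, 2, 3, 4] (1->13, 2->3, 3->10, 4->12), giving [13, 3, 10, 12].

[13, 3, 10, 12]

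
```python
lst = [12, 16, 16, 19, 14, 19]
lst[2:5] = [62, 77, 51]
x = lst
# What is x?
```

lst starts as [12, 16, 16, 19, 14, 19] (length 6). The slice lst[2:5] covers indices [2, 3, 4] with values [16, 19, 14]. Replacing that slice with [62, 77, 51] (same length) produces [12, 16, 62, 77, 51, 19].

[12, 16, 62, 77, 51, 19]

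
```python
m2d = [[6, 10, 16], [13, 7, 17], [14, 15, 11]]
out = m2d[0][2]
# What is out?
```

m2d[0] = [6, 10, 16]. Taking column 2 of that row yields 16.

16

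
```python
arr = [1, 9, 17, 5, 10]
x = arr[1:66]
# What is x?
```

arr has length 5. The slice arr[1:66] selects indices [1, 2, 3, 4] (1->9, 2->17, 3->5, 4->10), giving [9, 17, 5, 10].

[9, 17, 5, 10]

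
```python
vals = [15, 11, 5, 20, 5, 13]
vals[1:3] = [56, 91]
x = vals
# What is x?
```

vals starts as [15, 11, 5, 20, 5, 13] (length 6). The slice vals[1:3] covers indices [1, 2] with values [11, 5]. Replacing that slice with [56, 91] (same length) produces [15, 56, 91, 20, 5, 13].

[15, 56, 91, 20, 5, 13]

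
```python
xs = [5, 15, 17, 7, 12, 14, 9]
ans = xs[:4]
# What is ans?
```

xs has length 7. The slice xs[:4] selects indices [0, 1, 2, 3] (0->5, 1->15, 2->17, 3->7), giving [5, 15, 17, 7].

[5, 15, 17, 7]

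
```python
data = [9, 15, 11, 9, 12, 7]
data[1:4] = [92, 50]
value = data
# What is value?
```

data starts as [9, 15, 11, 9, 12, 7] (length 6). The slice data[1:4] covers indices [1, 2, 3] with values [15, 11, 9]. Replacing that slice with [92, 50] (different length) produces [9, 92, 50, 12, 7].

[9, 92, 50, 12, 7]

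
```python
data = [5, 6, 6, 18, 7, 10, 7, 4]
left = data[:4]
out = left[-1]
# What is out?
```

data has length 8. The slice data[:4] selects indices [0, 1, 2, 3] (0->5, 1->6, 2->6, 3->18), giving [5, 6, 6, 18]. So left = [5, 6, 6, 18]. Then left[-1] = 18.

18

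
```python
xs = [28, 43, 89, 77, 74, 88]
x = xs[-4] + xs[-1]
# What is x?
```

xs has length 6. Negative index -4 maps to positive index 6 + (-4) = 2. xs[2] = 89.
xs has length 6. Negative index -1 maps to positive index 6 + (-1) = 5. xs[5] = 88.
Sum: 89 + 88 = 177.

177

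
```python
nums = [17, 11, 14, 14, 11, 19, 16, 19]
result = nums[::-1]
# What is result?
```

nums has length 8. The slice nums[::-1] selects indices [7, 6, 5, 4, 3, 2, 1, 0] (7->19, 6->16, 5->19, 4->11, 3->14, 2->14, 1->11, 0->17), giving [19, 16, 19, 11, 14, 14, 11, 17].

[19, 16, 19, 11, 14, 14, 11, 17]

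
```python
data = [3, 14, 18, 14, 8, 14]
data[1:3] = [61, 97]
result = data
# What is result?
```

data starts as [3, 14, 18, 14, 8, 14] (length 6). The slice data[1:3] covers indices [1, 2] with values [14, 18]. Replacing that slice with [61, 97] (same length) produces [3, 61, 97, 14, 8, 14].

[3, 61, 97, 14, 8, 14]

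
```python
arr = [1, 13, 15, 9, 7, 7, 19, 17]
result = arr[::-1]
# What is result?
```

arr has length 8. The slice arr[::-1] selects indices [7, 6, 5, 4, 3, 2, 1, 0] (7->17, 6->19, 5->7, 4->7, 3->9, 2->15, 1->13, 0->1), giving [17, 19, 7, 7, 9, 15, 13, 1].

[17, 19, 7, 7, 9, 15, 13, 1]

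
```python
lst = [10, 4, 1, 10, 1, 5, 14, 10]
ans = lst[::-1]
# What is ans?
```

lst has length 8. The slice lst[::-1] selects indices [7, 6, 5, 4, 3, 2, 1, 0] (7->10, 6->14, 5->5, 4->1, 3->10, 2->1, 1->4, 0->10), giving [10, 14, 5, 1, 10, 1, 4, 10].

[10, 14, 5, 1, 10, 1, 4, 10]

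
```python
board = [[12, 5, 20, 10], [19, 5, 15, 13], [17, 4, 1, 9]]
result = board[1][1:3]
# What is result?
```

board[1] = [19, 5, 15, 13]. board[1] has length 4. The slice board[1][1:3] selects indices [1, 2] (1->5, 2->15), giving [5, 15].

[5, 15]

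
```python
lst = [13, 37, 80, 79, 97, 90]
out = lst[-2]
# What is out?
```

lst has length 6. Negative index -2 maps to positive index 6 + (-2) = 4. lst[4] = 97.

97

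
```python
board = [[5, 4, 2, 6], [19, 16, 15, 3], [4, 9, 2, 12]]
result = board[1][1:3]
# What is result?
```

board[1] = [19, 16, 15, 3]. board[1] has length 4. The slice board[1][1:3] selects indices [1, 2] (1->16, 2->15), giving [16, 15].

[16, 15]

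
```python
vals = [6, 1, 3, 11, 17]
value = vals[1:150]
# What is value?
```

vals has length 5. The slice vals[1:150] selects indices [1, 2, 3, 4] (1->1, 2->3, 3->11, 4->17), giving [1, 3, 11, 17].

[1, 3, 11, 17]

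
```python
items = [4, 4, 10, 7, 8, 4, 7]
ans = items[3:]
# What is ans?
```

items has length 7. The slice items[3:] selects indices [3, 4, 5, 6] (3->7, 4->8, 5->4, 6->7), giving [7, 8, 4, 7].

[7, 8, 4, 7]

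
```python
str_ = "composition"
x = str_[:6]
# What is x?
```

str_ has length 11. The slice str_[:6] selects indices [0, 1, 2, 3, 4, 5] (0->'c', 1->'o', 2->'m', 3->'p', 4->'o', 5->'s'), giving 'compos'.

'compos'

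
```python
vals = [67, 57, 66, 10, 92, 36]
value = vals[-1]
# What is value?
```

vals has length 6. Negative index -1 maps to positive index 6 + (-1) = 5. vals[5] = 36.

36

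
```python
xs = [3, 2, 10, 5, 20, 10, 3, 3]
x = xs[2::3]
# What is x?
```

xs has length 8. The slice xs[2::3] selects indices [2, 5] (2->10, 5->10), giving [10, 10].

[10, 10]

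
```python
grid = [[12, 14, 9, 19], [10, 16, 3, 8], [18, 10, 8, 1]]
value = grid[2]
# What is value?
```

grid has 3 rows. Row 2 is [18, 10, 8, 1].

[18, 10, 8, 1]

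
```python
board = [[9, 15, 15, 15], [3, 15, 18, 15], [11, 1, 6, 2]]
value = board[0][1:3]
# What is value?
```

board[0] = [9, 15, 15, 15]. board[0] has length 4. The slice board[0][1:3] selects indices [1, 2] (1->15, 2->15), giving [15, 15].

[15, 15]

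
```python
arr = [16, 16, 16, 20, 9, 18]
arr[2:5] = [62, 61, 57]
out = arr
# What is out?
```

arr starts as [16, 16, 16, 20, 9, 18] (length 6). The slice arr[2:5] covers indices [2, 3, 4] with values [16, 20, 9]. Replacing that slice with [62, 61, 57] (same length) produces [16, 16, 62, 61, 57, 18].

[16, 16, 62, 61, 57, 18]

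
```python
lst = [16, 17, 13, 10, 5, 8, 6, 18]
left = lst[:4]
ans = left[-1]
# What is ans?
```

lst has length 8. The slice lst[:4] selects indices [0, 1, 2, 3] (0->16, 1->17, 2->13, 3->10), giving [16, 17, 13, 10]. So left = [16, 17, 13, 10]. Then left[-1] = 10.

10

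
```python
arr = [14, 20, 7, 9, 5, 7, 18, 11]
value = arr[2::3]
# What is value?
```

arr has length 8. The slice arr[2::3] selects indices [2, 5] (2->7, 5->7), giving [7, 7].

[7, 7]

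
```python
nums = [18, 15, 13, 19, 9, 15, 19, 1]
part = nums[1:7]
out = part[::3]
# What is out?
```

nums has length 8. The slice nums[1:7] selects indices [1, 2, 3, 4, 5, 6] (1->15, 2->13, 3->19, 4->9, 5->15, 6->19), giving [15, 13, 19, 9, 15, 19]. So part = [15, 13, 19, 9, 15, 19]. part has length 6. The slice part[::3] selects indices [0, 3] (0->15, 3->9), giving [15, 9].

[15, 9]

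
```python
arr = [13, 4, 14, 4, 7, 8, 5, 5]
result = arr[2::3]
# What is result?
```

arr has length 8. The slice arr[2::3] selects indices [2, 5] (2->14, 5->8), giving [14, 8].

[14, 8]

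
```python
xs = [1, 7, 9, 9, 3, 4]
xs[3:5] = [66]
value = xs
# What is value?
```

xs starts as [1, 7, 9, 9, 3, 4] (length 6). The slice xs[3:5] covers indices [3, 4] with values [9, 3]. Replacing that slice with [66] (different length) produces [1, 7, 9, 66, 4].

[1, 7, 9, 66, 4]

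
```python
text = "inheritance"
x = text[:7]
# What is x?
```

text has length 11. The slice text[:7] selects indices [0, 1, 2, 3, 4, 5, 6] (0->'i', 1->'n', 2->'h', 3->'e', 4->'r', 5->'i', 6->'t'), giving 'inherit'.

'inherit'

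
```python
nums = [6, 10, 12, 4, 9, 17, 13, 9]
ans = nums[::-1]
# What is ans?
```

nums has length 8. The slice nums[::-1] selects indices [7, 6, 5, 4, 3, 2, 1, 0] (7->9, 6->13, 5->17, 4->9, 3->4, 2->12, 1->10, 0->6), giving [9, 13, 17, 9, 4, 12, 10, 6].

[9, 13, 17, 9, 4, 12, 10, 6]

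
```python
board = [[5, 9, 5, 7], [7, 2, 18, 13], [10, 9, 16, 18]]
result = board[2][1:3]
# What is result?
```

board[2] = [10, 9, 16, 18]. board[2] has length 4. The slice board[2][1:3] selects indices [1, 2] (1->9, 2->16), giving [9, 16].

[9, 16]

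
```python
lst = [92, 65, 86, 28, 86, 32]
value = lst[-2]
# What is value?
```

lst has length 6. Negative index -2 maps to positive index 6 + (-2) = 4. lst[4] = 86.

86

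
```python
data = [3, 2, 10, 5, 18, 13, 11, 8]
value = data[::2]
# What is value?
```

data has length 8. The slice data[::2] selects indices [0, 2, 4, 6] (0->3, 2->10, 4->18, 6->11), giving [3, 10, 18, 11].

[3, 10, 18, 11]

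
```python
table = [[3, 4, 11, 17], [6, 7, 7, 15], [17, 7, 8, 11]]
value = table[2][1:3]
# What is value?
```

table[2] = [17, 7, 8, 11]. table[2] has length 4. The slice table[2][1:3] selects indices [1, 2] (1->7, 2->8), giving [7, 8].

[7, 8]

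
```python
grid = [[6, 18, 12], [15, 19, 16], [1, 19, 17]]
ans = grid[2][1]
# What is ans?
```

grid[2] = [1, 19, 17]. Taking column 1 of that row yields 19.

19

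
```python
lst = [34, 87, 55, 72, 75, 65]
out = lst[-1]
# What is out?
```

lst has length 6. Negative index -1 maps to positive index 6 + (-1) = 5. lst[5] = 65.

65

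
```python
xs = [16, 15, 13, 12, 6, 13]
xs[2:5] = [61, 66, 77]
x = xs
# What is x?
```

xs starts as [16, 15, 13, 12, 6, 13] (length 6). The slice xs[2:5] covers indices [2, 3, 4] with values [13, 12, 6]. Replacing that slice with [61, 66, 77] (same length) produces [16, 15, 61, 66, 77, 13].

[16, 15, 61, 66, 77, 13]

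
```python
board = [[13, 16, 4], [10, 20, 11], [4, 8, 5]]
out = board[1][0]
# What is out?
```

board[1] = [10, 20, 11]. Taking column 0 of that row yields 10.

10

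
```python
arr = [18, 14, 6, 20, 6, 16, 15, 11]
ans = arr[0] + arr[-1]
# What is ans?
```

arr has length 8. arr[0] = 18.
arr has length 8. Negative index -1 maps to positive index 8 + (-1) = 7. arr[7] = 11.
Sum: 18 + 11 = 29.

29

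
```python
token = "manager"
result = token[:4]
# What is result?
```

token has length 7. The slice token[:4] selects indices [0, 1, 2, 3] (0->'m', 1->'a', 2->'n', 3->'a'), giving 'mana'.

'mana'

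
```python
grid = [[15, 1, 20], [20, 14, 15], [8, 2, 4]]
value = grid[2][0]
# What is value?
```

grid[2] = [8, 2, 4]. Taking column 0 of that row yields 8.

8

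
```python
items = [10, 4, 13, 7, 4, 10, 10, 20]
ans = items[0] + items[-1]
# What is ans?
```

items has length 8. items[0] = 10.
items has length 8. Negative index -1 maps to positive index 8 + (-1) = 7. items[7] = 20.
Sum: 10 + 20 = 30.

30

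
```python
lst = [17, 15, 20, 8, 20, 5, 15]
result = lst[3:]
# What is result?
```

lst has length 7. The slice lst[3:] selects indices [3, 4, 5, 6] (3->8, 4->20, 5->5, 6->15), giving [8, 20, 5, 15].

[8, 20, 5, 15]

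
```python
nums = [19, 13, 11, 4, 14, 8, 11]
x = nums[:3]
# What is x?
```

nums has length 7. The slice nums[:3] selects indices [0, 1, 2] (0->19, 1->13, 2->11), giving [19, 13, 11].

[19, 13, 11]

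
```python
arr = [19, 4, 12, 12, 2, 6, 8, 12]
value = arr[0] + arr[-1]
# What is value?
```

arr has length 8. arr[0] = 19.
arr has length 8. Negative index -1 maps to positive index 8 + (-1) = 7. arr[7] = 12.
Sum: 19 + 12 = 31.

31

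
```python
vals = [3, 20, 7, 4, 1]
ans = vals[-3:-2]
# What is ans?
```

vals has length 5. The slice vals[-3:-2] selects indices [2] (2->7), giving [7].

[7]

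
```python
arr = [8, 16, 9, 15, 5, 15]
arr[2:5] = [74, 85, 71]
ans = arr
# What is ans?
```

arr starts as [8, 16, 9, 15, 5, 15] (length 6). The slice arr[2:5] covers indices [2, 3, 4] with values [9, 15, 5]. Replacing that slice with [74, 85, 71] (same length) produces [8, 16, 74, 85, 71, 15].

[8, 16, 74, 85, 71, 15]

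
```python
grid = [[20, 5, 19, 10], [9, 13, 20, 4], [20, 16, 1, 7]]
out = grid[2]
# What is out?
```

grid has 3 rows. Row 2 is [20, 16, 1, 7].

[20, 16, 1, 7]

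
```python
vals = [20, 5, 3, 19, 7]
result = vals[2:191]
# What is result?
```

vals has length 5. The slice vals[2:191] selects indices [2, 3, 4] (2->3, 3->19, 4->7), giving [3, 19, 7].

[3, 19, 7]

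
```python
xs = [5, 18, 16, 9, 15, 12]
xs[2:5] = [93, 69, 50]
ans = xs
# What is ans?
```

xs starts as [5, 18, 16, 9, 15, 12] (length 6). The slice xs[2:5] covers indices [2, 3, 4] with values [16, 9, 15]. Replacing that slice with [93, 69, 50] (same length) produces [5, 18, 93, 69, 50, 12].

[5, 18, 93, 69, 50, 12]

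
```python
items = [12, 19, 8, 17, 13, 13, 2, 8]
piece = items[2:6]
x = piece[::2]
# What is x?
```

items has length 8. The slice items[2:6] selects indices [2, 3, 4, 5] (2->8, 3->17, 4->13, 5->13), giving [8, 17, 13, 13]. So piece = [8, 17, 13, 13]. piece has length 4. The slice piece[::2] selects indices [0, 2] (0->8, 2->13), giving [8, 13].

[8, 13]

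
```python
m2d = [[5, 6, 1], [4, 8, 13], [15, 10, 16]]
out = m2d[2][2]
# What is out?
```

m2d[2] = [15, 10, 16]. Taking column 2 of that row yields 16.

16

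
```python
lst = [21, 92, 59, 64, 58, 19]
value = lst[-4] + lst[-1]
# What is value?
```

lst has length 6. Negative index -4 maps to positive index 6 + (-4) = 2. lst[2] = 59.
lst has length 6. Negative index -1 maps to positive index 6 + (-1) = 5. lst[5] = 19.
Sum: 59 + 19 = 78.

78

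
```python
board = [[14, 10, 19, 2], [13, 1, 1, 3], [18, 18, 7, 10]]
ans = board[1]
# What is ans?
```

board has 3 rows. Row 1 is [13, 1, 1, 3].

[13, 1, 1, 3]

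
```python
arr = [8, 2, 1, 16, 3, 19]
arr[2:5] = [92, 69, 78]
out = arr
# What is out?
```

arr starts as [8, 2, 1, 16, 3, 19] (length 6). The slice arr[2:5] covers indices [2, 3, 4] with values [1, 16, 3]. Replacing that slice with [92, 69, 78] (same length) produces [8, 2, 92, 69, 78, 19].

[8, 2, 92, 69, 78, 19]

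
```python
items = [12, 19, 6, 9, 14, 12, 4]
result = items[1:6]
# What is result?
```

items has length 7. The slice items[1:6] selects indices [1, 2, 3, 4, 5] (1->19, 2->6, 3->9, 4->14, 5->12), giving [19, 6, 9, 14, 12].

[19, 6, 9, 14, 12]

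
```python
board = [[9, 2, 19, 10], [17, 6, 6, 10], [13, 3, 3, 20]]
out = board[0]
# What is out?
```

board has 3 rows. Row 0 is [9, 2, 19, 10].

[9, 2, 19, 10]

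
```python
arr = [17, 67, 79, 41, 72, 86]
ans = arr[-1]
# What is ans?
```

arr has length 6. Negative index -1 maps to positive index 6 + (-1) = 5. arr[5] = 86.

86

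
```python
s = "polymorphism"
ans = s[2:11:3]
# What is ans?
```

s has length 12. The slice s[2:11:3] selects indices [2, 5, 8] (2->'l', 5->'o', 8->'h'), giving 'loh'.

'loh'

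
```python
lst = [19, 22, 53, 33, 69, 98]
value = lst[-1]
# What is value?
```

lst has length 6. Negative index -1 maps to positive index 6 + (-1) = 5. lst[5] = 98.

98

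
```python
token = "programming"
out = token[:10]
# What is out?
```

token has length 11. The slice token[:10] selects indices [0, 1, 2, 3, 4, 5, 6, 7, 8, 9] (0->'p', 1->'r', 2->'o', 3->'g', 4->'r', 5->'a', 6->'m', 7->'m', 8->'i', 9->'n'), giving 'programmin'.

'programmin'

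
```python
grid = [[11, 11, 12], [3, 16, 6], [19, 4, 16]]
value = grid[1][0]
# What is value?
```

grid[1] = [3, 16, 6]. Taking column 0 of that row yields 3.

3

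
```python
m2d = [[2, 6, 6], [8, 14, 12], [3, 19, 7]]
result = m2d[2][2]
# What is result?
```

m2d[2] = [3, 19, 7]. Taking column 2 of that row yields 7.

7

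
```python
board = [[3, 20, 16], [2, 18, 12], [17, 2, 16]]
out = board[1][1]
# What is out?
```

board[1] = [2, 18, 12]. Taking column 1 of that row yields 18.

18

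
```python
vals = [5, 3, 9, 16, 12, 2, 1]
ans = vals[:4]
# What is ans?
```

vals has length 7. The slice vals[:4] selects indices [0, 1, 2, 3] (0->5, 1->3, 2->9, 3->16), giving [5, 3, 9, 16].

[5, 3, 9, 16]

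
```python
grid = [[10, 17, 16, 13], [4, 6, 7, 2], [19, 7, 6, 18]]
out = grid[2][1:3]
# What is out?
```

grid[2] = [19, 7, 6, 18]. grid[2] has length 4. The slice grid[2][1:3] selects indices [1, 2] (1->7, 2->6), giving [7, 6].

[7, 6]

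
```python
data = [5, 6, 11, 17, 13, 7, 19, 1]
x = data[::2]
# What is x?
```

data has length 8. The slice data[::2] selects indices [0, 2, 4, 6] (0->5, 2->11, 4->13, 6->19), giving [5, 11, 13, 19].

[5, 11, 13, 19]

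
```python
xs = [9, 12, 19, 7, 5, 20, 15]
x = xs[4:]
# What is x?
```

xs has length 7. The slice xs[4:] selects indices [4, 5, 6] (4->5, 5->20, 6->15), giving [5, 20, 15].

[5, 20, 15]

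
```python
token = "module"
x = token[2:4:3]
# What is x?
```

token has length 6. The slice token[2:4:3] selects indices [2] (2->'d'), giving 'd'.

'd'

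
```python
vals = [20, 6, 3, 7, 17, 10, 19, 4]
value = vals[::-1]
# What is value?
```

vals has length 8. The slice vals[::-1] selects indices [7, 6, 5, 4, 3, 2, 1, 0] (7->4, 6->19, 5->10, 4->17, 3->7, 2->3, 1->6, 0->20), giving [4, 19, 10, 17, 7, 3, 6, 20].

[4, 19, 10, 17, 7, 3, 6, 20]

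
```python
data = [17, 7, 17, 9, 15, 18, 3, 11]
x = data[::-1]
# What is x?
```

data has length 8. The slice data[::-1] selects indices [7, 6, 5, 4, 3, 2, 1, 0] (7->11, 6->3, 5->18, 4->15, 3->9, 2->17, 1->7, 0->17), giving [11, 3, 18, 15, 9, 17, 7, 17].

[11, 3, 18, 15, 9, 17, 7, 17]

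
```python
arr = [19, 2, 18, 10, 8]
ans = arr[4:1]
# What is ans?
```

arr has length 5. The slice arr[4:1] resolves to an empty index range, so the result is [].

[]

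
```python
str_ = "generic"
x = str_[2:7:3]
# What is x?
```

str_ has length 7. The slice str_[2:7:3] selects indices [2, 5] (2->'n', 5->'i'), giving 'ni'.

'ni'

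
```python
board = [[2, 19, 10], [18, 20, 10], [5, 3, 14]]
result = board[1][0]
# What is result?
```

board[1] = [18, 20, 10]. Taking column 0 of that row yields 18.

18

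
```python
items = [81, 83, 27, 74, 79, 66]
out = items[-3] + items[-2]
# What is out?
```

items has length 6. Negative index -3 maps to positive index 6 + (-3) = 3. items[3] = 74.
items has length 6. Negative index -2 maps to positive index 6 + (-2) = 4. items[4] = 79.
Sum: 74 + 79 = 153.

153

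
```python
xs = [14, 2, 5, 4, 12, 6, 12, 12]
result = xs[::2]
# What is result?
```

xs has length 8. The slice xs[::2] selects indices [0, 2, 4, 6] (0->14, 2->5, 4->12, 6->12), giving [14, 5, 12, 12].

[14, 5, 12, 12]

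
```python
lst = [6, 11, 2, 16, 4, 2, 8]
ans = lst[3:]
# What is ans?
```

lst has length 7. The slice lst[3:] selects indices [3, 4, 5, 6] (3->16, 4->4, 5->2, 6->8), giving [16, 4, 2, 8].

[16, 4, 2, 8]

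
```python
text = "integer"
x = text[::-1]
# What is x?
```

text has length 7. The slice text[::-1] selects indices [6, 5, 4, 3, 2, 1, 0] (6->'r', 5->'e', 4->'g', 3->'e', 2->'t', 1->'n', 0->'i'), giving 'regetni'.

'regetni'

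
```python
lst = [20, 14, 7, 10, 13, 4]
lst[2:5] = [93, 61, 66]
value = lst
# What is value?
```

lst starts as [20, 14, 7, 10, 13, 4] (length 6). The slice lst[2:5] covers indices [2, 3, 4] with values [7, 10, 13]. Replacing that slice with [93, 61, 66] (same length) produces [20, 14, 93, 61, 66, 4].

[20, 14, 93, 61, 66, 4]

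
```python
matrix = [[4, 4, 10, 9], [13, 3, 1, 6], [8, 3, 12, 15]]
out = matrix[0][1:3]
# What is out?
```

matrix[0] = [4, 4, 10, 9]. matrix[0] has length 4. The slice matrix[0][1:3] selects indices [1, 2] (1->4, 2->10), giving [4, 10].

[4, 10]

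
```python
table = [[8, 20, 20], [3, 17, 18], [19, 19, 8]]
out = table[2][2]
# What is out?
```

table[2] = [19, 19, 8]. Taking column 2 of that row yields 8.

8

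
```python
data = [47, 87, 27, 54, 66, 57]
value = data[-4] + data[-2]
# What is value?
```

data has length 6. Negative index -4 maps to positive index 6 + (-4) = 2. data[2] = 27.
data has length 6. Negative index -2 maps to positive index 6 + (-2) = 4. data[4] = 66.
Sum: 27 + 66 = 93.

93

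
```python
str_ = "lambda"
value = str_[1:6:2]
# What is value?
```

str_ has length 6. The slice str_[1:6:2] selects indices [1, 3, 5] (1->'a', 3->'b', 5->'a'), giving 'aba'.

'aba'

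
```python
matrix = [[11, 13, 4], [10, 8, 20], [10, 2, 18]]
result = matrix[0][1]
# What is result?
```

matrix[0] = [11, 13, 4]. Taking column 1 of that row yields 13.

13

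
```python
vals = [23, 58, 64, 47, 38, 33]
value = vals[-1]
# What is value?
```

vals has length 6. Negative index -1 maps to positive index 6 + (-1) = 5. vals[5] = 33.

33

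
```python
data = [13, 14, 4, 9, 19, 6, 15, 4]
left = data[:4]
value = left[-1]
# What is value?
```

data has length 8. The slice data[:4] selects indices [0, 1, 2, 3] (0->13, 1->14, 2->4, 3->9), giving [13, 14, 4, 9]. So left = [13, 14, 4, 9]. Then left[-1] = 9.

9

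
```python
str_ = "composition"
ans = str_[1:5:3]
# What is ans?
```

str_ has length 11. The slice str_[1:5:3] selects indices [1, 4] (1->'o', 4->'o'), giving 'oo'.

'oo'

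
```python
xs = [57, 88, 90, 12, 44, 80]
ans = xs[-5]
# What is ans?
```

xs has length 6. Negative index -5 maps to positive index 6 + (-5) = 1. xs[1] = 88.

88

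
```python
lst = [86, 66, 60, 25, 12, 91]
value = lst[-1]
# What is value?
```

lst has length 6. Negative index -1 maps to positive index 6 + (-1) = 5. lst[5] = 91.

91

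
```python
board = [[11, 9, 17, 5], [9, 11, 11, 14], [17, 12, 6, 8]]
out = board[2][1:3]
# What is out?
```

board[2] = [17, 12, 6, 8]. board[2] has length 4. The slice board[2][1:3] selects indices [1, 2] (1->12, 2->6), giving [12, 6].

[12, 6]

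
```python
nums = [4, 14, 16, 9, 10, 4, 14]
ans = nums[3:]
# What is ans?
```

nums has length 7. The slice nums[3:] selects indices [3, 4, 5, 6] (3->9, 4->10, 5->4, 6->14), giving [9, 10, 4, 14].

[9, 10, 4, 14]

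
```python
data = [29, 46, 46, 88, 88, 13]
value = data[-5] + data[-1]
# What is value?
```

data has length 6. Negative index -5 maps to positive index 6 + (-5) = 1. data[1] = 46.
data has length 6. Negative index -1 maps to positive index 6 + (-1) = 5. data[5] = 13.
Sum: 46 + 13 = 59.

59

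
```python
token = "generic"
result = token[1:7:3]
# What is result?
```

token has length 7. The slice token[1:7:3] selects indices [1, 4] (1->'e', 4->'r'), giving 'er'.

'er'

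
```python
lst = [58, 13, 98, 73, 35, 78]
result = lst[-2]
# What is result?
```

lst has length 6. Negative index -2 maps to positive index 6 + (-2) = 4. lst[4] = 35.

35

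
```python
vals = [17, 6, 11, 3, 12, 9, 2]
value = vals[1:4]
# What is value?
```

vals has length 7. The slice vals[1:4] selects indices [1, 2, 3] (1->6, 2->11, 3->3), giving [6, 11, 3].

[6, 11, 3]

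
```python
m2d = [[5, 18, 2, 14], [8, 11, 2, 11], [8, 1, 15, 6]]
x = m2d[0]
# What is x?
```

m2d has 3 rows. Row 0 is [5, 18, 2, 14].

[5, 18, 2, 14]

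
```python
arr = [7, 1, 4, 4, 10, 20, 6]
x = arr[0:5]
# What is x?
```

arr has length 7. The slice arr[0:5] selects indices [0, 1, 2, 3, 4] (0->7, 1->1, 2->4, 3->4, 4->10), giving [7, 1, 4, 4, 10].

[7, 1, 4, 4, 10]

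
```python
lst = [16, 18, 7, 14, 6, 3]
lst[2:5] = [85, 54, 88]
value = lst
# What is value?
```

lst starts as [16, 18, 7, 14, 6, 3] (length 6). The slice lst[2:5] covers indices [2, 3, 4] with values [7, 14, 6]. Replacing that slice with [85, 54, 88] (same length) produces [16, 18, 85, 54, 88, 3].

[16, 18, 85, 54, 88, 3]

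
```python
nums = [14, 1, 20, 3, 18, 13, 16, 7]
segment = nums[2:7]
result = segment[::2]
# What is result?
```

nums has length 8. The slice nums[2:7] selects indices [2, 3, 4, 5, 6] (2->20, 3->3, 4->18, 5->13, 6->16), giving [20, 3, 18, 13, 16]. So segment = [20, 3, 18, 13, 16]. segment has length 5. The slice segment[::2] selects indices [0, 2, 4] (0->20, 2->18, 4->16), giving [20, 18, 16].

[20, 18, 16]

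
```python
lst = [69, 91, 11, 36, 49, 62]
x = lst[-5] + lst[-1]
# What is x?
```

lst has length 6. Negative index -5 maps to positive index 6 + (-5) = 1. lst[1] = 91.
lst has length 6. Negative index -1 maps to positive index 6 + (-1) = 5. lst[5] = 62.
Sum: 91 + 62 = 153.

153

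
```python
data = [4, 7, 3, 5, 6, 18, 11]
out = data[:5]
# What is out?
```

data has length 7. The slice data[:5] selects indices [0, 1, 2, 3, 4] (0->4, 1->7, 2->3, 3->5, 4->6), giving [4, 7, 3, 5, 6].

[4, 7, 3, 5, 6]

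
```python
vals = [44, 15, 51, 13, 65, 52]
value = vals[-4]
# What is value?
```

vals has length 6. Negative index -4 maps to positive index 6 + (-4) = 2. vals[2] = 51.

51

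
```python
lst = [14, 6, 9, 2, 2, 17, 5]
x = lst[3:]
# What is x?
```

lst has length 7. The slice lst[3:] selects indices [3, 4, 5, 6] (3->2, 4->2, 5->17, 6->5), giving [2, 2, 17, 5].

[2, 2, 17, 5]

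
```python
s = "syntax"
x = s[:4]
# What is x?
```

s has length 6. The slice s[:4] selects indices [0, 1, 2, 3] (0->'s', 1->'y', 2->'n', 3->'t'), giving 'synt'.

'synt'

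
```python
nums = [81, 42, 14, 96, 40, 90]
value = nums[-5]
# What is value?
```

nums has length 6. Negative index -5 maps to positive index 6 + (-5) = 1. nums[1] = 42.

42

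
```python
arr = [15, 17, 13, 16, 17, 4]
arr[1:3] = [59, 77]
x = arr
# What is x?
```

arr starts as [15, 17, 13, 16, 17, 4] (length 6). The slice arr[1:3] covers indices [1, 2] with values [17, 13]. Replacing that slice with [59, 77] (same length) produces [15, 59, 77, 16, 17, 4].

[15, 59, 77, 16, 17, 4]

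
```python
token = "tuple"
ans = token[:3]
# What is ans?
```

token has length 5. The slice token[:3] selects indices [0, 1, 2] (0->'t', 1->'u', 2->'p'), giving 'tup'.

'tup'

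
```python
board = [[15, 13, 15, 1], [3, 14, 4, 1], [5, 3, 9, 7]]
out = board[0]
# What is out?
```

board has 3 rows. Row 0 is [15, 13, 15, 1].

[15, 13, 15, 1]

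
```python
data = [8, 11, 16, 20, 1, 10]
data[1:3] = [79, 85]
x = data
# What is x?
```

data starts as [8, 11, 16, 20, 1, 10] (length 6). The slice data[1:3] covers indices [1, 2] with values [11, 16]. Replacing that slice with [79, 85] (same length) produces [8, 79, 85, 20, 1, 10].

[8, 79, 85, 20, 1, 10]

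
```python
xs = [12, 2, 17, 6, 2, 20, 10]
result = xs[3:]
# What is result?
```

xs has length 7. The slice xs[3:] selects indices [3, 4, 5, 6] (3->6, 4->2, 5->20, 6->10), giving [6, 2, 20, 10].

[6, 2, 20, 10]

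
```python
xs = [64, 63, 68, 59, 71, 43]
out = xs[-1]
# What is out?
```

xs has length 6. Negative index -1 maps to positive index 6 + (-1) = 5. xs[5] = 43.

43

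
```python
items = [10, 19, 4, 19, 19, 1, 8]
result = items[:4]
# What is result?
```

items has length 7. The slice items[:4] selects indices [0, 1, 2, 3] (0->10, 1->19, 2->4, 3->19), giving [10, 19, 4, 19].

[10, 19, 4, 19]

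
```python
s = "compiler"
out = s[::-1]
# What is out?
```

s has length 8. The slice s[::-1] selects indices [7, 6, 5, 4, 3, 2, 1, 0] (7->'r', 6->'e', 5->'l', 4->'i', 3->'p', 2->'m', 1->'o', 0->'c'), giving 'relipmoc'.

'relipmoc'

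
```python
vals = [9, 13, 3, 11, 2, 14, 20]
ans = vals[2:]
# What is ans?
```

vals has length 7. The slice vals[2:] selects indices [2, 3, 4, 5, 6] (2->3, 3->11, 4->2, 5->14, 6->20), giving [3, 11, 2, 14, 20].

[3, 11, 2, 14, 20]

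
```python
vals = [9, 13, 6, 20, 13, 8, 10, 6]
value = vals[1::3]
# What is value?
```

vals has length 8. The slice vals[1::3] selects indices [1, 4, 7] (1->13, 4->13, 7->6), giving [13, 13, 6].

[13, 13, 6]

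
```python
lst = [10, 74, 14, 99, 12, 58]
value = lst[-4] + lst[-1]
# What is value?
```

lst has length 6. Negative index -4 maps to positive index 6 + (-4) = 2. lst[2] = 14.
lst has length 6. Negative index -1 maps to positive index 6 + (-1) = 5. lst[5] = 58.
Sum: 14 + 58 = 72.

72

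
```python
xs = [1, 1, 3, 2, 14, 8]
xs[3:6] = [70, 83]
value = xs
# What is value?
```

xs starts as [1, 1, 3, 2, 14, 8] (length 6). The slice xs[3:6] covers indices [3, 4, 5] with values [2, 14, 8]. Replacing that slice with [70, 83] (different length) produces [1, 1, 3, 70, 83].

[1, 1, 3, 70, 83]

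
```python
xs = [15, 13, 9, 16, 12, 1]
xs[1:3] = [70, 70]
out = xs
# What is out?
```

xs starts as [15, 13, 9, 16, 12, 1] (length 6). The slice xs[1:3] covers indices [1, 2] with values [13, 9]. Replacing that slice with [70, 70] (same length) produces [15, 70, 70, 16, 12, 1].

[15, 70, 70, 16, 12, 1]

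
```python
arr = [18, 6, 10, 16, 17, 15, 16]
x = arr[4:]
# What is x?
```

arr has length 7. The slice arr[4:] selects indices [4, 5, 6] (4->17, 5->15, 6->16), giving [17, 15, 16].

[17, 15, 16]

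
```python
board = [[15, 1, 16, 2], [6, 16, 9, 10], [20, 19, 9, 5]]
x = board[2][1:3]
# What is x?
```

board[2] = [20, 19, 9, 5]. board[2] has length 4. The slice board[2][1:3] selects indices [1, 2] (1->19, 2->9), giving [19, 9].

[19, 9]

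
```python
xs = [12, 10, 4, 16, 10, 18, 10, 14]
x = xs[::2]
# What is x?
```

xs has length 8. The slice xs[::2] selects indices [0, 2, 4, 6] (0->12, 2->4, 4->10, 6->10), giving [12, 4, 10, 10].

[12, 4, 10, 10]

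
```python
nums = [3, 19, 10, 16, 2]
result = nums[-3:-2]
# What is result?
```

nums has length 5. The slice nums[-3:-2] selects indices [2] (2->10), giving [10].

[10]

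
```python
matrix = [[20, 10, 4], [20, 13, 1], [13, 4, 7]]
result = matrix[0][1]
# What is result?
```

matrix[0] = [20, 10, 4]. Taking column 1 of that row yields 10.

10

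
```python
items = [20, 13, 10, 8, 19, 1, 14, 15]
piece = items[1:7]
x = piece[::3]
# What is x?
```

items has length 8. The slice items[1:7] selects indices [1, 2, 3, 4, 5, 6] (1->13, 2->10, 3->8, 4->19, 5->1, 6->14), giving [13, 10, 8, 19, 1, 14]. So piece = [13, 10, 8, 19, 1, 14]. piece has length 6. The slice piece[::3] selects indices [0, 3] (0->13, 3->19), giving [13, 19].

[13, 19]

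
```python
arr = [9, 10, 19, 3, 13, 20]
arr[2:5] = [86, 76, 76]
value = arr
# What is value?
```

arr starts as [9, 10, 19, 3, 13, 20] (length 6). The slice arr[2:5] covers indices [2, 3, 4] with values [19, 3, 13]. Replacing that slice with [86, 76, 76] (same length) produces [9, 10, 86, 76, 76, 20].

[9, 10, 86, 76, 76, 20]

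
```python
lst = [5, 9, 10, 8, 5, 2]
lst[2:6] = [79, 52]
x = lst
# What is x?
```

lst starts as [5, 9, 10, 8, 5, 2] (length 6). The slice lst[2:6] covers indices [2, 3, 4, 5] with values [10, 8, 5, 2]. Replacing that slice with [79, 52] (different length) produces [5, 9, 79, 52].

[5, 9, 79, 52]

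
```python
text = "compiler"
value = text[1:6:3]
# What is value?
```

text has length 8. The slice text[1:6:3] selects indices [1, 4] (1->'o', 4->'i'), giving 'oi'.

'oi'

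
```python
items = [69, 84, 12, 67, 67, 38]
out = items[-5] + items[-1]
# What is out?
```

items has length 6. Negative index -5 maps to positive index 6 + (-5) = 1. items[1] = 84.
items has length 6. Negative index -1 maps to positive index 6 + (-1) = 5. items[5] = 38.
Sum: 84 + 38 = 122.

122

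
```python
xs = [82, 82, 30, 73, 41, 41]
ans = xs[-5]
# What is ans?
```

xs has length 6. Negative index -5 maps to positive index 6 + (-5) = 1. xs[1] = 82.

82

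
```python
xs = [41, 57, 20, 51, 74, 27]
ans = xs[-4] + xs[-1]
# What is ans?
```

xs has length 6. Negative index -4 maps to positive index 6 + (-4) = 2. xs[2] = 20.
xs has length 6. Negative index -1 maps to positive index 6 + (-1) = 5. xs[5] = 27.
Sum: 20 + 27 = 47.

47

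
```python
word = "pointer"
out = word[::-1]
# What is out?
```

word has length 7. The slice word[::-1] selects indices [6, 5, 4, 3, 2, 1, 0] (6->'r', 5->'e', 4->'t', 3->'n', 2->'i', 1->'o', 0->'p'), giving 'retniop'.

'retniop'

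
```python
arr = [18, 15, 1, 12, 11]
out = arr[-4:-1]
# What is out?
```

arr has length 5. The slice arr[-4:-1] selects indices [1, 2, 3] (1->15, 2->1, 3->12), giving [15, 1, 12].

[15, 1, 12]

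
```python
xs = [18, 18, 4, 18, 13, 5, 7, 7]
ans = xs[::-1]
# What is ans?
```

xs has length 8. The slice xs[::-1] selects indices [7, 6, 5, 4, 3, 2, 1, 0] (7->7, 6->7, 5->5, 4->13, 3->18, 2->4, 1->18, 0->18), giving [7, 7, 5, 13, 18, 4, 18, 18].

[7, 7, 5, 13, 18, 4, 18, 18]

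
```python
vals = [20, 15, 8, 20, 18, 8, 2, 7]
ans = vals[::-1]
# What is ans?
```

vals has length 8. The slice vals[::-1] selects indices [7, 6, 5, 4, 3, 2, 1, 0] (7->7, 6->2, 5->8, 4->18, 3->20, 2->8, 1->15, 0->20), giving [7, 2, 8, 18, 20, 8, 15, 20].

[7, 2, 8, 18, 20, 8, 15, 20]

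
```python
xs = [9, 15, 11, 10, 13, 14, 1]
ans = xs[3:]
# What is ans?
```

xs has length 7. The slice xs[3:] selects indices [3, 4, 5, 6] (3->10, 4->13, 5->14, 6->1), giving [10, 13, 14, 1].

[10, 13, 14, 1]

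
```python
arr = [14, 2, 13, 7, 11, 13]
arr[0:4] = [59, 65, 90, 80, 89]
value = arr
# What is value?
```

arr starts as [14, 2, 13, 7, 11, 13] (length 6). The slice arr[0:4] covers indices [0, 1, 2, 3] with values [14, 2, 13, 7]. Replacing that slice with [59, 65, 90, 80, 89] (different length) produces [59, 65, 90, 80, 89, 11, 13].

[59, 65, 90, 80, 89, 11, 13]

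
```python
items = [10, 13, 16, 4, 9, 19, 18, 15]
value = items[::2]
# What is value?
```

items has length 8. The slice items[::2] selects indices [0, 2, 4, 6] (0->10, 2->16, 4->9, 6->18), giving [10, 16, 9, 18].

[10, 16, 9, 18]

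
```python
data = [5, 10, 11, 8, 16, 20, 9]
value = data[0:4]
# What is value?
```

data has length 7. The slice data[0:4] selects indices [0, 1, 2, 3] (0->5, 1->10, 2->11, 3->8), giving [5, 10, 11, 8].

[5, 10, 11, 8]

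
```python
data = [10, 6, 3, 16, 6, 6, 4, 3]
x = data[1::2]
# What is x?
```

data has length 8. The slice data[1::2] selects indices [1, 3, 5, 7] (1->6, 3->16, 5->6, 7->3), giving [6, 16, 6, 3].

[6, 16, 6, 3]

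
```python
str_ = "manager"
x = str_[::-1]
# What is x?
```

str_ has length 7. The slice str_[::-1] selects indices [6, 5, 4, 3, 2, 1, 0] (6->'r', 5->'e', 4->'g', 3->'a', 2->'n', 1->'a', 0->'m'), giving 'reganam'.

'reganam'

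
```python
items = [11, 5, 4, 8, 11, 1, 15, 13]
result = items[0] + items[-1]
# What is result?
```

items has length 8. items[0] = 11.
items has length 8. Negative index -1 maps to positive index 8 + (-1) = 7. items[7] = 13.
Sum: 11 + 13 = 24.

24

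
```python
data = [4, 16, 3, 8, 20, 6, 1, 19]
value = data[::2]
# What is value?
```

data has length 8. The slice data[::2] selects indices [0, 2, 4, 6] (0->4, 2->3, 4->20, 6->1), giving [4, 3, 20, 1].

[4, 3, 20, 1]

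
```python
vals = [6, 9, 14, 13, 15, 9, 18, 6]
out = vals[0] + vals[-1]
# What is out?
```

vals has length 8. vals[0] = 6.
vals has length 8. Negative index -1 maps to positive index 8 + (-1) = 7. vals[7] = 6.
Sum: 6 + 6 = 12.

12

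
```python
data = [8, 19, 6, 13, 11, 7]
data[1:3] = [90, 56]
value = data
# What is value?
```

data starts as [8, 19, 6, 13, 11, 7] (length 6). The slice data[1:3] covers indices [1, 2] with values [19, 6]. Replacing that slice with [90, 56] (same length) produces [8, 90, 56, 13, 11, 7].

[8, 90, 56, 13, 11, 7]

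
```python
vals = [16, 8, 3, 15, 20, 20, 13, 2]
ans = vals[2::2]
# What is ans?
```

vals has length 8. The slice vals[2::2] selects indices [2, 4, 6] (2->3, 4->20, 6->13), giving [3, 20, 13].

[3, 20, 13]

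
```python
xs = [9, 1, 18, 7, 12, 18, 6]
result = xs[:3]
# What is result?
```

xs has length 7. The slice xs[:3] selects indices [0, 1, 2] (0->9, 1->1, 2->18), giving [9, 1, 18].

[9, 1, 18]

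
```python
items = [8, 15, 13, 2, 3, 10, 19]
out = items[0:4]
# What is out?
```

items has length 7. The slice items[0:4] selects indices [0, 1, 2, 3] (0->8, 1->15, 2->13, 3->2), giving [8, 15, 13, 2].

[8, 15, 13, 2]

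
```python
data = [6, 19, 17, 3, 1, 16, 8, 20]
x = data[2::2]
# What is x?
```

data has length 8. The slice data[2::2] selects indices [2, 4, 6] (2->17, 4->1, 6->8), giving [17, 1, 8].

[17, 1, 8]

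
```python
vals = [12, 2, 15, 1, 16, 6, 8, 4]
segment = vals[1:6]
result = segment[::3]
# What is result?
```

vals has length 8. The slice vals[1:6] selects indices [1, 2, 3, 4, 5] (1->2, 2->15, 3->1, 4->16, 5->6), giving [2, 15, 1, 16, 6]. So segment = [2, 15, 1, 16, 6]. segment has length 5. The slice segment[::3] selects indices [0, 3] (0->2, 3->16), giving [2, 16].

[2, 16]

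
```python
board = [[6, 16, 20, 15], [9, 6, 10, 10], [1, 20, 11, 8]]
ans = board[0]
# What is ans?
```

board has 3 rows. Row 0 is [6, 16, 20, 15].

[6, 16, 20, 15]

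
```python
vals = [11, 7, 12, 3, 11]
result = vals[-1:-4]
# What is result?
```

vals has length 5. The slice vals[-1:-4] resolves to an empty index range, so the result is [].

[]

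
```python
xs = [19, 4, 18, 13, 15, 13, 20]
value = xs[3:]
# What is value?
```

xs has length 7. The slice xs[3:] selects indices [3, 4, 5, 6] (3->13, 4->15, 5->13, 6->20), giving [13, 15, 13, 20].

[13, 15, 13, 20]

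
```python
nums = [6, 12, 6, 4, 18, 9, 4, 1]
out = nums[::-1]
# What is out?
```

nums has length 8. The slice nums[::-1] selects indices [7, 6, 5, 4, 3, 2, 1, 0] (7->1, 6->4, 5->9, 4->18, 3->4, 2->6, 1->12, 0->6), giving [1, 4, 9, 18, 4, 6, 12, 6].

[1, 4, 9, 18, 4, 6, 12, 6]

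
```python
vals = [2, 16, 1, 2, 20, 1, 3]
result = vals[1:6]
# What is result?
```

vals has length 7. The slice vals[1:6] selects indices [1, 2, 3, 4, 5] (1->16, 2->1, 3->2, 4->20, 5->1), giving [16, 1, 2, 20, 1].

[16, 1, 2, 20, 1]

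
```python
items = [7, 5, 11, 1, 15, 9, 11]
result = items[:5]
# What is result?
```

items has length 7. The slice items[:5] selects indices [0, 1, 2, 3, 4] (0->7, 1->5, 2->11, 3->1, 4->15), giving [7, 5, 11, 1, 15].

[7, 5, 11, 1, 15]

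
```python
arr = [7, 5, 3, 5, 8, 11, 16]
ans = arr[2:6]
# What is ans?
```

arr has length 7. The slice arr[2:6] selects indices [2, 3, 4, 5] (2->3, 3->5, 4->8, 5->11), giving [3, 5, 8, 11].

[3, 5, 8, 11]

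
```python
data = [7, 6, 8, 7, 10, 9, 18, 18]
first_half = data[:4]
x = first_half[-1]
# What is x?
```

data has length 8. The slice data[:4] selects indices [0, 1, 2, 3] (0->7, 1->6, 2->8, 3->7), giving [7, 6, 8, 7]. So first_half = [7, 6, 8, 7]. Then first_half[-1] = 7.

7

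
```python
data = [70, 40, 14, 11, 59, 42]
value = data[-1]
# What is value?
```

data has length 6. Negative index -1 maps to positive index 6 + (-1) = 5. data[5] = 42.

42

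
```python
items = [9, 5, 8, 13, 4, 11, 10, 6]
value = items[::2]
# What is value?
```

items has length 8. The slice items[::2] selects indices [0, 2, 4, 6] (0->9, 2->8, 4->4, 6->10), giving [9, 8, 4, 10].

[9, 8, 4, 10]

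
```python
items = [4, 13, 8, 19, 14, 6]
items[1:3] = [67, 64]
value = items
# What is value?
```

items starts as [4, 13, 8, 19, 14, 6] (length 6). The slice items[1:3] covers indices [1, 2] with values [13, 8]. Replacing that slice with [67, 64] (same length) produces [4, 67, 64, 19, 14, 6].

[4, 67, 64, 19, 14, 6]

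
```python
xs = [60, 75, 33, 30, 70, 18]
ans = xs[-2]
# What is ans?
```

xs has length 6. Negative index -2 maps to positive index 6 + (-2) = 4. xs[4] = 70.

70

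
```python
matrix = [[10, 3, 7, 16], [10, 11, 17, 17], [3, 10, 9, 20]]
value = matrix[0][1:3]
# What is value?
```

matrix[0] = [10, 3, 7, 16]. matrix[0] has length 4. The slice matrix[0][1:3] selects indices [1, 2] (1->3, 2->7), giving [3, 7].

[3, 7]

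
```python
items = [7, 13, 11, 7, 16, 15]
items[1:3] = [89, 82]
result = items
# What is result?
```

items starts as [7, 13, 11, 7, 16, 15] (length 6). The slice items[1:3] covers indices [1, 2] with values [13, 11]. Replacing that slice with [89, 82] (same length) produces [7, 89, 82, 7, 16, 15].

[7, 89, 82, 7, 16, 15]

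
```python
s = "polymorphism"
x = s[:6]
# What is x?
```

s has length 12. The slice s[:6] selects indices [0, 1, 2, 3, 4, 5] (0->'p', 1->'o', 2->'l', 3->'y', 4->'m', 5->'o'), giving 'polymo'.

'polymo'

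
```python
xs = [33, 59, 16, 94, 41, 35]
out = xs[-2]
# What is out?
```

xs has length 6. Negative index -2 maps to positive index 6 + (-2) = 4. xs[4] = 41.

41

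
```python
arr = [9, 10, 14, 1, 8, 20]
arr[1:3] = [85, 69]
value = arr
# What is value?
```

arr starts as [9, 10, 14, 1, 8, 20] (length 6). The slice arr[1:3] covers indices [1, 2] with values [10, 14]. Replacing that slice with [85, 69] (same length) produces [9, 85, 69, 1, 8, 20].

[9, 85, 69, 1, 8, 20]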